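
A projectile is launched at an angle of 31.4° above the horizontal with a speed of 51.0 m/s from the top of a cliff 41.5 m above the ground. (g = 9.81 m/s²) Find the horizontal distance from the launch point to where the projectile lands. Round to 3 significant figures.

291 m

Components: v_x = 51.0 cos 31.4° = 43.53 m/s, v_y = 51.0 sin 31.4° = 26.57 m/s.
Vertical: 0 = 41.5 + 26.57 t − ½(9.81) t² ⇒ 4.905 t² − 26.57 t − 41.5 = 0.
t = [26.57 + √(706.0 + 814.2)] / 9.810 = 6.683 s.
Horizontal: R = v_x · t = 43.53 × 6.683 = 291 m.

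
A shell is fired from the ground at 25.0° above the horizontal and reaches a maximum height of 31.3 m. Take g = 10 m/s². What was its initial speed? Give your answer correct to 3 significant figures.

59.2 m/s

At maximum height v_y = 0, so (v₀ sin θ)² = 2 g H.
v₀ sin 25.0° = √(2 × 10 × 31.3) = 25.02 m/s.
v₀ = 25.02 / sin 25.0° = 25.02 / 0.4226 = 59.2 m/s.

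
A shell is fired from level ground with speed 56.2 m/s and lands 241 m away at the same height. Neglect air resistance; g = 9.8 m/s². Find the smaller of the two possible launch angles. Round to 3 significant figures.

24.2°

Level-ground range: R = v₀² sin(2θ)/g ⇒ sin 2θ = R g / v₀² = 241×9.8/56.2² = 0.7478.
2θ = arcsin(0.7478) = 48.40° or 180° − 48.40° = 131.60°.
So θ = 24.2° or θ = 65.8°.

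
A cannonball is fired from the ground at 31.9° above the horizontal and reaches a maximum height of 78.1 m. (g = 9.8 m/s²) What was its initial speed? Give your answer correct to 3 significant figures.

74.0 m/s

At maximum height v_y = 0, so (v₀ sin θ)² = 2 g H.
v₀ sin 31.9° = √(2 × 9.8 × 78.1) = 39.12 m/s.
v₀ = 39.12 / sin 31.9° = 39.12 / 0.5284 = 74.0 m/s.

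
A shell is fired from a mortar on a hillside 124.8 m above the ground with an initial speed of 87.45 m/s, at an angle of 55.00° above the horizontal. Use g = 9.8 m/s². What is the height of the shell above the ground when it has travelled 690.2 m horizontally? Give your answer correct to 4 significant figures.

182.7 m

v_x = 87.45 cos 55.00° = 50.159 m/s, v_y0 = 87.45 sin 55.00° = 71.635 m/s.
Time to reach x = 690.2 m: t = x / v_x = 690.2 / 50.159 = 13.760 s.
y = 124.8 + v_y0 t − ½ g t² = 124.8 + 71.635×13.760 − 4.900×13.760² = 182.7 m.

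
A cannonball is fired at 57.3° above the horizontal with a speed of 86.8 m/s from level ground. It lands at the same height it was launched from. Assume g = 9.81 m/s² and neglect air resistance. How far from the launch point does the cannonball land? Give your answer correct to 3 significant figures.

698 m

Components: v_x = 86.8 cos 57.3° = 46.89 m/s, v_y = 86.8 sin 57.3° = 73.04 m/s.
Time of flight (same landing height): t = 2 v_y / g = 2 × 73.04 / 9.81 = 14.89 s.
Range: R = v_x · t = 46.89 × 14.89 = 698 m.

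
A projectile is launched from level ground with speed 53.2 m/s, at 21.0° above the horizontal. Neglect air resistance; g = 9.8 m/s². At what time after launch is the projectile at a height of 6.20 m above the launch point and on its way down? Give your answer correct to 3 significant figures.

v_y0 = 53.2 sin 21.0° = 19.07 m/s.
Set y = v_y0 t − ½ g t² = 6.20: 4.900 t² − 19.07 t + 6.20 = 0.
t = [19.07 ± √(363.7 − 121.5)] / 9.8 = (19.07 ± 15.56) / 9.8, giving t = 0.358 s or t = 3.53 s.
On the way down corresponds to the larger root: t = 3.53 s.

3.53 s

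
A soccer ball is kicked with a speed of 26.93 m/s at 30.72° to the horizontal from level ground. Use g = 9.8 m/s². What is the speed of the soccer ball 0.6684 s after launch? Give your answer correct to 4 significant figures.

v_x = 26.93 cos 30.72° = 23.151 m/s (constant).
v_y(t) = 26.93 sin 30.72° − g t = 13.757 − 9.8 × 0.6684 = 7.2067 m/s.
Speed = √(v_x² + v_y²) = √(535.97 + 51.937) = 24.25 m/s.

24.25 m/s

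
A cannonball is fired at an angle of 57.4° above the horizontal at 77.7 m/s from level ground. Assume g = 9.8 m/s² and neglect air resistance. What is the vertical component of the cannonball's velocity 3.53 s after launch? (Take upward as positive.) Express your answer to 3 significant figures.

30.9 m/s

Initial vertical component: v_y0 = 77.7 sin 57.4° = 65.46 m/s.
v_y(t) = v_y0 − g t = 65.46 − 9.8 × 3.53 = 30.9 m/s.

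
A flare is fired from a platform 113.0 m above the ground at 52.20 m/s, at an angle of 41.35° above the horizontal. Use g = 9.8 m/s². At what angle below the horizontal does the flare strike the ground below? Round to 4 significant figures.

56.11°

v_x = 52.20 cos 41.35° = 39.186 m/s.
At impact |v_y| = √(v_y0² + 2 g h) = √(34.486² + 2×9.8×113.0) = 58.345 m/s.
Angle below horizontal = arctan(|v_y| / v_x) = arctan(58.345 / 39.186) = 56.11°.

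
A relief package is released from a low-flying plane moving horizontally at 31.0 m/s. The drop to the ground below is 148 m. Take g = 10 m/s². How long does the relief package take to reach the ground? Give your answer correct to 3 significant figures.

The horizontal speed doesn't affect the fall. With v_y0 = 0, h = ½ g t².
t = √(2 × 148 / 10) = √29.60 = 5.44 s.

5.44 s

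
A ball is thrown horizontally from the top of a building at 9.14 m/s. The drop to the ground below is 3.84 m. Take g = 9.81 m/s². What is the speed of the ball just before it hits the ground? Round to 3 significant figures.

12.6 m/s

Fall time: t = √(2 × 3.84 / 9.81) = 0.8848 s.
At impact: v_x = 9.14 m/s (unchanged), v_y = g t = 9.81 × 0.8848 = 8.680 m/s.
Speed = √(v_x² + v_y²) = √(83.54 + 75.34) = 12.6 m/s.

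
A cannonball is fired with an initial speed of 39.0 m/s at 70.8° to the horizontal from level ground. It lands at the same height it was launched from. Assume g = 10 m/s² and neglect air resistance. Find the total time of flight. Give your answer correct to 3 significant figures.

Vertical component: v_y = 39.0 sin 70.8° = 36.83 m/s.
For a projectile landing at launch height, time of flight is t = 2 v_y / g = 2 × 36.83 / 10 = 7.37 s.

7.37 s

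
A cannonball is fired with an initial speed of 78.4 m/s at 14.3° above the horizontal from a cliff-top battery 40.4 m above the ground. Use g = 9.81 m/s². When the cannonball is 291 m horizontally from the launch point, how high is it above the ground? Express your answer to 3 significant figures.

v_x = 78.4 cos 14.3° = 75.97 m/s, v_y0 = 78.4 sin 14.3° = 19.36 m/s.
Time to reach x = 291 m: t = x / v_x = 291 / 75.97 = 3.830 s.
y = 40.4 + v_y0 t − ½ g t² = 40.4 + 19.36×3.830 − 4.905×3.830² = 42.6 m.

42.6 m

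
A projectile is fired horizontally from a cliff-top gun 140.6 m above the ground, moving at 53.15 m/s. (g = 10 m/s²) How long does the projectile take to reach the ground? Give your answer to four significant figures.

The horizontal speed doesn't affect the fall. With v_y0 = 0, h = ½ g t².
t = √(2 × 140.6 / 10) = √28.120 = 5.303 s.

5.303 s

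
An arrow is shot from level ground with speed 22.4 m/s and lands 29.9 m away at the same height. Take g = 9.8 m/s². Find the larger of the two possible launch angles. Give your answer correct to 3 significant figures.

72.1°

Level-ground range: R = v₀² sin(2θ)/g ⇒ sin 2θ = R g / v₀² = 29.9×9.8/22.4² = 0.5840.
2θ = arcsin(0.5840) = 35.73° or 180° − 35.73° = 144.27°.
So θ = 17.9° or θ = 72.1°.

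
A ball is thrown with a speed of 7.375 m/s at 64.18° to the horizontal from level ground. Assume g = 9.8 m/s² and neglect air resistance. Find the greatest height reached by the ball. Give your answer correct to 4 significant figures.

2.249 m

Vertical component of launch velocity: v_y = 7.375 sin 64.18° = 6.6387 m/s.
At the highest point the vertical velocity is zero, so v_y² = 2 g h_max.
h_max = (6.6387)² / (2 × 9.8) = 44.072 / 19.60 = 2.249 m.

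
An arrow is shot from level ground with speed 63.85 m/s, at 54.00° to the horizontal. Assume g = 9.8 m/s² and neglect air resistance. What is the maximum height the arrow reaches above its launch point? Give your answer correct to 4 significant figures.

136.1 m

Vertical component of launch velocity: v_y = 63.85 sin 54.00° = 51.656 m/s.
At the highest point the vertical velocity is zero, so v_y² = 2 g h_max.
h_max = (51.656)² / (2 × 9.8) = 2668.3 / 19.60 = 136.1 m.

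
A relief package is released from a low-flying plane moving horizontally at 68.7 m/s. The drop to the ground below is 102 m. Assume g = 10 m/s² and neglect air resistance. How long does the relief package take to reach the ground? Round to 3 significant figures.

The horizontal speed doesn't affect the fall. With v_y0 = 0, h = ½ g t².
t = √(2 × 102 / 10) = √20.40 = 4.52 s.

4.52 s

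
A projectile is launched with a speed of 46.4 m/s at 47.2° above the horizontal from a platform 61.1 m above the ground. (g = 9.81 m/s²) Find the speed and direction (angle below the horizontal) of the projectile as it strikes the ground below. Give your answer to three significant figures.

v_x = 46.4 cos 47.2° = 31.53 m/s (constant).
|v_y| at impact = √((34.05)² + 2×9.81×61.1) = 48.56 m/s.
Speed = √(31.53² + 48.56²) = 57.9 m/s; angle = arctan(48.56/31.53) = 57.0° below horizontal.

57.9 m/s at 57.0° below the horizontal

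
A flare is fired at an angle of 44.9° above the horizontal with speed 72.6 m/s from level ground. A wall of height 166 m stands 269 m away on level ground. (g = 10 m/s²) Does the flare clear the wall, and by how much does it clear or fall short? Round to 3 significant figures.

v_x = 72.6 cos 44.9° = 51.43 m/s; v_y0 = 72.6 sin 44.9° = 51.25 m/s.
Time to reach the wall: t = 269 / 51.43 = 5.230 s.
Height at that point: y = 51.25×5.230 − 5.000×5.230² = 131.3 m.
That is 166 − 131.3 = 34.7 m below the top of the wall, so the flare does not clear it.

No — it falls 34.7 m short of clearing the wall.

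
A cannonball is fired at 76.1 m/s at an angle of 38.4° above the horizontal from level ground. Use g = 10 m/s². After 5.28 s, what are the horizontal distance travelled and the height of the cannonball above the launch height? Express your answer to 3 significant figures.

x = 315 m, y = 110 m

v_x = 76.1 cos 38.4° = 59.64 m/s; v_y0 = 76.1 sin 38.4° = 47.27 m/s.
x = v_x t = 59.64 × 5.28 = 315 m.
y = v_y0 t − ½ g t² = 47.27×5.28 − 5.000×5.28² = 110 m.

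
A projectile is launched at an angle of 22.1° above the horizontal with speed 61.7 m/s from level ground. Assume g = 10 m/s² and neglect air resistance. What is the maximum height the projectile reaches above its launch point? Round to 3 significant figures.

26.9 m

Vertical component of launch velocity: v_y = 61.7 sin 22.1° = 23.21 m/s.
At the highest point the vertical velocity is zero, so v_y² = 2 g h_max.
h_max = (23.21)² / (2 × 10) = 538.7 / 20.00 = 26.9 m.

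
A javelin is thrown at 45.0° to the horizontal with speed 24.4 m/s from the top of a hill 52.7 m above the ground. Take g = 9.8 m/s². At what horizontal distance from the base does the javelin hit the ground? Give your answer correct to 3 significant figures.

94.6 m

Components: v_x = 24.4 cos 45.0° = 17.25 m/s, v_y = 24.4 sin 45.0° = 17.25 m/s.
Vertical: 0 = 52.7 + 17.25 t − ½(9.8) t² ⇒ 4.900 t² − 17.25 t − 52.7 = 0.
t = [17.25 + √(297.6 + 1033)] / 9.800 = 5.482 s.
Horizontal: R = v_x · t = 17.25 × 5.482 = 94.6 m.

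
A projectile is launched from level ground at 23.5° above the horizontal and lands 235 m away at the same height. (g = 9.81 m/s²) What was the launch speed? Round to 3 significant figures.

On level ground, R = v₀² sin(2θ) / g, so v₀ = √(R g / sin 2θ).
sin(2 × 23.5°) = 0.7314.
v₀ = √(235 × 9.81 / 0.7314) = √3152 = 56.1 m/s.

56.1 m/s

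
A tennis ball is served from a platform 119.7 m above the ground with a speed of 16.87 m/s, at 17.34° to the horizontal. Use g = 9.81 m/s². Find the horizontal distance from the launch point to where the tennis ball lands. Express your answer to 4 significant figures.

88.23 m

Components: v_x = 16.87 cos 17.34° = 16.103 m/s, v_y = 16.87 sin 17.34° = 5.0280 m/s.
Vertical: 0 = 119.7 + 5.0280 t − ½(9.81) t² ⇒ 4.905 t² − 5.0280 t − 119.7 = 0.
t = [5.0280 + √(25.281 + 2348.5)] / 9.810 = 5.4790 s.
Horizontal: R = v_x · t = 16.103 × 5.4790 = 88.23 m.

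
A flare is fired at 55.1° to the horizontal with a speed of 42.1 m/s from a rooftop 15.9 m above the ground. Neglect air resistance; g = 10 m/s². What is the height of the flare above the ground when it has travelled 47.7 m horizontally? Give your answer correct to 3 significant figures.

64.7 m

v_x = 42.1 cos 55.1° = 24.09 m/s, v_y0 = 42.1 sin 55.1° = 34.53 m/s.
Time to reach x = 47.7 m: t = x / v_x = 47.7 / 24.09 = 1.980 s.
y = 15.9 + v_y0 t − ½ g t² = 15.9 + 34.53×1.980 − 5.000×1.980² = 64.7 m.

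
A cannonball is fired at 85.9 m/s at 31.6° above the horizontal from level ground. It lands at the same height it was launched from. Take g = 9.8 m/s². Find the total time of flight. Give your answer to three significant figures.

Vertical component: v_y = 85.9 sin 31.6° = 45.01 m/s.
For a projectile landing at launch height, time of flight is t = 2 v_y / g = 2 × 45.01 / 9.8 = 9.19 s.

9.19 s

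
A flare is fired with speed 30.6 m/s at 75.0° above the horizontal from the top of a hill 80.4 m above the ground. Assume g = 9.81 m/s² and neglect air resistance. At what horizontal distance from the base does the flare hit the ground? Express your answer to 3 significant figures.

Components: v_x = 30.6 cos 75.0° = 7.920 m/s, v_y = 30.6 sin 75.0° = 29.56 m/s.
Vertical: 0 = 80.4 + 29.56 t − ½(9.81) t² ⇒ 4.905 t² − 29.56 t − 80.4 = 0.
t = [29.56 + √(873.8 + 1577)] / 9.810 = 8.060 s.
Horizontal: R = v_x · t = 7.920 × 8.060 = 63.8 m.

63.8 m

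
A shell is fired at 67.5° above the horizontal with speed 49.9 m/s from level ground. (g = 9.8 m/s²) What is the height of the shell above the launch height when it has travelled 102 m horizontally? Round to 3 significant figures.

v_x = 49.9 cos 67.5° = 19.10 m/s, v_y0 = 49.9 sin 67.5° = 46.10 m/s.
Time to reach x = 102 m: t = x / v_x = 102 / 19.10 = 5.340 s.
y = v_y0 t − ½ g t² = 46.10×5.340 − 4.900×5.340² = 106 m.

106 m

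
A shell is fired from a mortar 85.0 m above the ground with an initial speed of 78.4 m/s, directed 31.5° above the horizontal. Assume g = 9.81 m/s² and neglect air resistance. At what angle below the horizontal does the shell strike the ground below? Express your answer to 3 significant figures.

v_x = 78.4 cos 31.5° = 66.85 m/s.
At impact |v_y| = √(v_y0² + 2 g h) = √(40.96² + 2×9.81×85.0) = 57.84 m/s.
Angle below horizontal = arctan(|v_y| / v_x) = arctan(57.84 / 66.85) = 40.9°.

40.9°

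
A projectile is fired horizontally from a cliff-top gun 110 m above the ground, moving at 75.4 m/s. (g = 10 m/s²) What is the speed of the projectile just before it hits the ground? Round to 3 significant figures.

88.8 m/s

Fall time: t = √(2 × 110 / 10) = 4.690 s.
At impact: v_x = 75.4 m/s (unchanged), v_y = g t = 10 × 4.690 = 46.90 m/s.
Speed = √(v_x² + v_y²) = √(5685 + 2200) = 88.8 m/s.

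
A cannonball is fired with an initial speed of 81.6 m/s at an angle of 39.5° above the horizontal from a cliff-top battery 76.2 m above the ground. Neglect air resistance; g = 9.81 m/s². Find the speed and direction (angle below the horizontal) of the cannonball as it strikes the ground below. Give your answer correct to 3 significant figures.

90.3 m/s at 45.8° below the horizontal

v_x = 81.6 cos 39.5° = 62.96 m/s (constant).
|v_y| at impact = √((51.90)² + 2×9.81×76.2) = 64.72 m/s.
Speed = √(62.96² + 64.72²) = 90.3 m/s; angle = arctan(64.72/62.96) = 45.8° below horizontal.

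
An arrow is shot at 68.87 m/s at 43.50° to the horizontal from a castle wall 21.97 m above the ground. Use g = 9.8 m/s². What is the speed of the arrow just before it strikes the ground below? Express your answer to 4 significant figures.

v_x = 68.87 cos 43.50° = 49.957 m/s is unchanged throughout.
For the vertical component, v_y² = v_y0² + 2 g h = (47.407)² + 2×9.8×21.97 = 2678.0, so |v_y| = 51.749 m/s.
Impact speed = √(v_x² + v_y²) = √(2495.7 + 2678.0) = 71.93 m/s.

71.93 m/s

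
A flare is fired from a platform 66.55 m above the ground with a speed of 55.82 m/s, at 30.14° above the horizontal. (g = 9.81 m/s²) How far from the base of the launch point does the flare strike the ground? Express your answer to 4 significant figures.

363.0 m

Components: v_x = 55.82 cos 30.14° = 48.273 m/s, v_y = 55.82 sin 30.14° = 28.028 m/s.
Vertical: 0 = 66.55 + 28.028 t − ½(9.81) t² ⇒ 4.905 t² − 28.028 t − 66.55 = 0.
t = [28.028 + √(785.57 + 1305.7)] / 9.810 = 7.5187 s.
Horizontal: R = v_x · t = 48.273 × 7.5187 = 363.0 m.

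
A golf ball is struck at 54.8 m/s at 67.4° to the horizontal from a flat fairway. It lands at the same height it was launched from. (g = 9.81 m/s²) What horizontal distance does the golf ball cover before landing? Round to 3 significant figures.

Components: v_x = 54.8 cos 67.4° = 21.06 m/s, v_y = 54.8 sin 67.4° = 50.59 m/s.
Time of flight (same landing height): t = 2 v_y / g = 2 × 50.59 / 9.81 = 10.31 s.
Range: R = v_x · t = 21.06 × 10.31 = 217 m.

217 m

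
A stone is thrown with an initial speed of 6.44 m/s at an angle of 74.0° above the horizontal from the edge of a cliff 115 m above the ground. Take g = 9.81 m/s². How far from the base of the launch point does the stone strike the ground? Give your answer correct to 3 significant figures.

Components: v_x = 6.44 cos 74.0° = 1.775 m/s, v_y = 6.44 sin 74.0° = 6.191 m/s.
Vertical: 0 = 115 + 6.191 t − ½(9.81) t² ⇒ 4.905 t² − 6.191 t − 115 = 0.
t = [6.191 + √(38.33 + 2256)] / 9.810 = 5.514 s.
Horizontal: R = v_x · t = 1.775 × 5.514 = 9.79 m.

9.79 m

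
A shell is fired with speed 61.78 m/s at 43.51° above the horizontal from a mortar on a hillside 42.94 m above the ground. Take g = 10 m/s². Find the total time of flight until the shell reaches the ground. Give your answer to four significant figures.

9.419 s

Vertical component: v_y = 61.78 sin 43.51° = 42.534 m/s.
Taking up as positive with launch at y = 42.94 m, landing at y = 0: 0 = 42.94 + 42.534 t − ½(10) t².
Solving 5.000 t² − 42.534 t − 42.94 = 0 gives t = [42.534 + √(42.534² + 4·5.000·42.94)] / 10.00 = 9.419 s.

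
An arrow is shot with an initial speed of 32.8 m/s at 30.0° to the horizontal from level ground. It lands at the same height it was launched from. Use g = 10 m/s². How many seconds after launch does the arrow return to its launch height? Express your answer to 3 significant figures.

Vertical component: v_y = 32.8 sin 30.0° = 16.40 m/s.
For a projectile landing at launch height, time of flight is t = 2 v_y / g = 2 × 16.40 / 10 = 3.28 s.

3.28 s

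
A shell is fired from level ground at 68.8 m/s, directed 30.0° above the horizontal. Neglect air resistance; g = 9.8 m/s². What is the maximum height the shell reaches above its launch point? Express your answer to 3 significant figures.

Vertical component of launch velocity: v_y = 68.8 sin 30.0° = 34.40 m/s.
At the highest point the vertical velocity is zero, so v_y² = 2 g h_max.
h_max = (34.40)² / (2 × 9.8) = 1183 / 19.60 = 60.4 m.

60.4 m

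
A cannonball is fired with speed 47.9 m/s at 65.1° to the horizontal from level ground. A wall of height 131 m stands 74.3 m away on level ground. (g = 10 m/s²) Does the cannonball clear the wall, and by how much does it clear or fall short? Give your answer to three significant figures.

No — it falls 38.8 m short of clearing the wall.

v_x = 47.9 cos 65.1° = 20.17 m/s; v_y0 = 47.9 sin 65.1° = 43.45 m/s.
Time to reach the wall: t = 74.3 / 20.17 = 3.684 s.
Height at that point: y = 43.45×3.684 − 5.000×3.684² = 92.21 m.
That is 131 − 92.21 = 38.8 m below the top of the wall, so the cannonball does not clear it.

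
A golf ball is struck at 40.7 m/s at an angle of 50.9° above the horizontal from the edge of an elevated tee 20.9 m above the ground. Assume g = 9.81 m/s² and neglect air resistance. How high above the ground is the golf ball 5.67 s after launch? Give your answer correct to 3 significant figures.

v_y0 = 40.7 sin 50.9° = 31.59 m/s.
y(t) = 20.9 + v_y0 t − ½ g t² = 20.9 + 31.59×5.67 − ½×9.81×5.67² = 42.3 m.

42.3 m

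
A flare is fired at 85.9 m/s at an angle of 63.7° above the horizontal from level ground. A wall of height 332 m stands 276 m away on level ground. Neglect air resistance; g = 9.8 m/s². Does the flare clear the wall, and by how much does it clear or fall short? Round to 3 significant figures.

No — it falls 31.2 m short of clearing the wall.

v_x = 85.9 cos 63.7° = 38.06 m/s; v_y0 = 85.9 sin 63.7° = 77.01 m/s.
Time to reach the wall: t = 276 / 38.06 = 7.252 s.
Height at that point: y = 77.01×7.252 − 4.900×7.252² = 300.8 m.
That is 332 − 300.8 = 31.2 m below the top of the wall, so the flare does not clear it.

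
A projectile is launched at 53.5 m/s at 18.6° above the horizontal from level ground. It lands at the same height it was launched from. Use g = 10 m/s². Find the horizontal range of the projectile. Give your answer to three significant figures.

173 m

For level ground, R = v₀² sin(2θ) / g.
sin(2 × 18.6°) = sin 37.20° = 0.6046.
R = (53.5)² × 0.6046 / 10 = 173 m.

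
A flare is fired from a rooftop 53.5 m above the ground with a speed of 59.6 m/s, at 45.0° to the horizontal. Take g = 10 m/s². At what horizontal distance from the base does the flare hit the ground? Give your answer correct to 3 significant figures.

Components: v_x = 59.6 cos 45.0° = 42.14 m/s, v_y = 59.6 sin 45.0° = 42.14 m/s.
Vertical: 0 = 53.5 + 42.14 t − ½(10) t² ⇒ 5.000 t² − 42.14 t − 53.5 = 0.
t = [42.14 + √(1776 + 1070)] / 10.00 = 9.549 s.
Horizontal: R = v_x · t = 42.14 × 9.549 = 402 m.

402 m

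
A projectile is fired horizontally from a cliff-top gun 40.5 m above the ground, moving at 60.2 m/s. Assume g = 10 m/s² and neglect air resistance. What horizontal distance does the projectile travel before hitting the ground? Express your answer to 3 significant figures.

171 m

Initial vertical velocity is zero, so the fall time comes from h = ½ g t²: t = √(2 × 40.5 / 10) = 2.846 s.
Horizontal motion is uniform at 60.2 m/s, so x = 60.2 × 2.846 = 171 m.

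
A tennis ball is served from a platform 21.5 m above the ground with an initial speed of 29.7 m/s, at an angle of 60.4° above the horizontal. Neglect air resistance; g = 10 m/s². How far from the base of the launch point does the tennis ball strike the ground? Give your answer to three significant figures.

Components: v_x = 29.7 cos 60.4° = 14.67 m/s, v_y = 29.7 sin 60.4° = 25.82 m/s.
Vertical: 0 = 21.5 + 25.82 t − ½(10) t² ⇒ 5.000 t² − 25.82 t − 21.5 = 0.
t = [25.82 + √(666.7 + 430.0)] / 10.00 = 5.894 s.
Horizontal: R = v_x · t = 14.67 × 5.894 = 86.5 m.

86.5 m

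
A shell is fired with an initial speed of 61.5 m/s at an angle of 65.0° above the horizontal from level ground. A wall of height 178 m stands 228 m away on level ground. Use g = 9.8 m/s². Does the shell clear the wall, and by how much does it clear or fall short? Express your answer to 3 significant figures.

No — it falls 66.1 m short of clearing the wall.

v_x = 61.5 cos 65.0° = 25.99 m/s; v_y0 = 61.5 sin 65.0° = 55.74 m/s.
Time to reach the wall: t = 228 / 25.99 = 8.773 s.
Height at that point: y = 55.74×8.773 − 4.900×8.773² = 111.9 m.
That is 178 − 111.9 = 66.1 m below the top of the wall, so the shell does not clear it.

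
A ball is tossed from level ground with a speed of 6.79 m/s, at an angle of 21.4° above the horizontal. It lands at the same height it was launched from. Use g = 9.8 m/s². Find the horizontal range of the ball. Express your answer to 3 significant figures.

Components: v_x = 6.79 cos 21.4° = 6.322 m/s, v_y = 6.79 sin 21.4° = 2.478 m/s.
Time of flight (same landing height): t = 2 v_y / g = 2 × 2.478 / 9.8 = 0.5057 s.
Range: R = v_x · t = 6.322 × 0.5057 = 3.20 m.

3.20 m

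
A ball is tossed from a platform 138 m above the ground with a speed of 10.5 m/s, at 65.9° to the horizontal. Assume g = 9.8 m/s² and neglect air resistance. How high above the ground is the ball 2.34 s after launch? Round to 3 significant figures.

v_y0 = 10.5 sin 65.9° = 9.585 m/s.
y(t) = 138 + v_y0 t − ½ g t² = 138 + 9.585×2.34 − ½×9.8×2.34² = 134 m.

134 m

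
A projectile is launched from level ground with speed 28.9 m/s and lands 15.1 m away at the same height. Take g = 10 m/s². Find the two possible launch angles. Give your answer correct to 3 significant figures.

5.21° and 84.8°

Level-ground range: R = v₀² sin(2θ)/g ⇒ sin 2θ = R g / v₀² = 15.1×10/28.9² = 0.1808.
2θ = arcsin(0.1808) = 10.42° or 180° − 10.42° = 169.58°.
So θ = 5.21° or θ = 84.8°.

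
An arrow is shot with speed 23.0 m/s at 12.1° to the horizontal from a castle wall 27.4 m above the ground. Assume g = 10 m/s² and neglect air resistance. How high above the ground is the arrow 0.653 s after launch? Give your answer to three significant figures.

28.4 m

v_y0 = 23.0 sin 12.1° = 4.821 m/s.
y(t) = 27.4 + v_y0 t − ½ g t² = 27.4 + 4.821×0.653 − ½×10×0.653² = 28.4 m.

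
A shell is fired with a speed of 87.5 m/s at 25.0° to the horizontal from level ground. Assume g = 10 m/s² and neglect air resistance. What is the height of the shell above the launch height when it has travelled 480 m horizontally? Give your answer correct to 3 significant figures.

40.6 m

v_x = 87.5 cos 25.0° = 79.30 m/s, v_y0 = 87.5 sin 25.0° = 36.98 m/s.
Time to reach x = 480 m: t = x / v_x = 480 / 79.30 = 6.053 s.
y = v_y0 t − ½ g t² = 36.98×6.053 − 5.000×6.053² = 40.6 m.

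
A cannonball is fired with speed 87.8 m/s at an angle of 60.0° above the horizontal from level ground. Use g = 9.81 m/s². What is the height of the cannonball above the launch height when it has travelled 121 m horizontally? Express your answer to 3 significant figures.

v_x = 87.8 cos 60.0° = 43.90 m/s, v_y0 = 87.8 sin 60.0° = 76.04 m/s.
Time to reach x = 121 m: t = x / v_x = 121 / 43.90 = 2.756 s.
y = v_y0 t − ½ g t² = 76.04×2.756 − 4.905×2.756² = 172 m.

172 m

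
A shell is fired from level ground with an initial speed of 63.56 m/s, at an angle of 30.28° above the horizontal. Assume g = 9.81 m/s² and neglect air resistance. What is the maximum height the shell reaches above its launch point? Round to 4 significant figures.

52.35 m

Vertical component of launch velocity: v_y = 63.56 sin 30.28° = 32.049 m/s.
At the highest point the vertical velocity is zero, so v_y² = 2 g h_max.
h_max = (32.049)² / (2 × 9.81) = 1027.1 / 19.62 = 52.35 m.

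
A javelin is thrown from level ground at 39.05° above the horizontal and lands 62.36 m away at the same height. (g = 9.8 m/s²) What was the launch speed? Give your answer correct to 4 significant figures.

24.99 m/s

On level ground, R = v₀² sin(2θ) / g, so v₀ = √(R g / sin 2θ).
sin(2 × 39.05°) = 0.9785.
v₀ = √(62.36 × 9.8 / 0.9785) = √624.56 = 24.99 m/s.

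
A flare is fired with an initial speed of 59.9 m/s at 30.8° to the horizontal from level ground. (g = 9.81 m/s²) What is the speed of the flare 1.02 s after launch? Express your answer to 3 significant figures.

55.4 m/s

v_x = 59.9 cos 30.8° = 51.45 m/s (constant).
v_y(t) = 59.9 sin 30.8° − g t = 30.67 − 9.81 × 1.02 = 20.66 m/s.
Speed = √(v_x² + v_y²) = √(2647 + 426.8) = 55.4 m/s.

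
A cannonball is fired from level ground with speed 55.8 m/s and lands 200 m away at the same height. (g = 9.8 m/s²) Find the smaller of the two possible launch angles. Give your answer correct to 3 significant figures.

19.5°

Level-ground range: R = v₀² sin(2θ)/g ⇒ sin 2θ = R g / v₀² = 200×9.8/55.8² = 0.6295.
2θ = arcsin(0.6295) = 39.01° or 180° − 39.01° = 140.99°.
So θ = 19.5° or θ = 70.5°.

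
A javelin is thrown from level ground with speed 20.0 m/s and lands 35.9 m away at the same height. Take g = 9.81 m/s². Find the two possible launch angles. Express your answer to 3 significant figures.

Level-ground range: R = v₀² sin(2θ)/g ⇒ sin 2θ = R g / v₀² = 35.9×9.81/20.0² = 0.8804.
2θ = arcsin(0.8804) = 61.69° or 180° − 61.69° = 118.31°.
So θ = 30.8° or θ = 59.2°.

30.8° and 59.2°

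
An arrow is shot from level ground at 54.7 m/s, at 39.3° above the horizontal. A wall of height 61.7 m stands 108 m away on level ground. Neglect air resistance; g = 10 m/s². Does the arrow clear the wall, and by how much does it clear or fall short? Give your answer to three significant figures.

No — it falls 5.85 m short of clearing the wall.

v_x = 54.7 cos 39.3° = 42.33 m/s; v_y0 = 54.7 sin 39.3° = 34.65 m/s.
Time to reach the wall: t = 108 / 42.33 = 2.551 s.
Height at that point: y = 34.65×2.551 − 5.000×2.551² = 55.85 m.
That is 61.7 − 55.85 = 5.85 m below the top of the wall, so the arrow does not clear it.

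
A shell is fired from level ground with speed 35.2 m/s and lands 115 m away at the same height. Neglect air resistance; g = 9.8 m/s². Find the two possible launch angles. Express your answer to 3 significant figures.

32.7° and 57.3°

Level-ground range: R = v₀² sin(2θ)/g ⇒ sin 2θ = R g / v₀² = 115×9.8/35.2² = 0.9096.
2θ = arcsin(0.9096) = 65.45° or 180° − 65.45° = 114.55°.
So θ = 32.7° or θ = 57.3°.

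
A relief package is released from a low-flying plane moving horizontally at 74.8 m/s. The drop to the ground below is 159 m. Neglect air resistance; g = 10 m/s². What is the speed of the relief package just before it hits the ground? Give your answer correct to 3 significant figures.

Fall time: t = √(2 × 159 / 10) = 5.639 s.
At impact: v_x = 74.8 m/s (unchanged), v_y = g t = 10 × 5.639 = 56.39 m/s.
Speed = √(v_x² + v_y²) = √(5595 + 3180) = 93.7 m/s.

93.7 m/s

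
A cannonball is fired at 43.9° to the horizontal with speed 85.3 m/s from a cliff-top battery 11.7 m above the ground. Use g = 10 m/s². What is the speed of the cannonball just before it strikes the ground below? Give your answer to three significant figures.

v_x = 85.3 cos 43.9° = 61.46 m/s is unchanged throughout.
For the vertical component, v_y² = v_y0² + 2 g h = (59.15)² + 2×10×11.7 = 3733, so |v_y| = 61.10 m/s.
Impact speed = √(v_x² + v_y²) = √(3777 + 3733) = 86.7 m/s.

86.7 m/s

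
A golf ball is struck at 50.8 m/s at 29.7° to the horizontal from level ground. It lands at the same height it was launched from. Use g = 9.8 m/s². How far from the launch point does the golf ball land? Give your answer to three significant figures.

227 m

For level ground, R = v₀² sin(2θ) / g.
sin(2 × 29.7°) = sin 59.40° = 0.8607.
R = (50.8)² × 0.8607 / 9.8 = 227 m.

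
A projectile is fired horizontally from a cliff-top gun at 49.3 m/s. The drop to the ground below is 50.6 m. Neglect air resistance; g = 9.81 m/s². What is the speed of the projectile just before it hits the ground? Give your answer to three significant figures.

Fall time: t = √(2 × 50.6 / 9.81) = 3.212 s.
At impact: v_x = 49.3 m/s (unchanged), v_y = g t = 9.81 × 3.212 = 31.51 m/s.
Speed = √(v_x² + v_y²) = √(2430 + 992.9) = 58.5 m/s.

58.5 m/s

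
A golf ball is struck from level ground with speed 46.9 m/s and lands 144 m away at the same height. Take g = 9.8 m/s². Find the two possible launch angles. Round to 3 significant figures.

20.0° and 70.0°

Level-ground range: R = v₀² sin(2θ)/g ⇒ sin 2θ = R g / v₀² = 144×9.8/46.9² = 0.6416.
2θ = arcsin(0.6416) = 39.91° or 180° − 39.91° = 140.09°.
So θ = 20.0° or θ = 70.0°.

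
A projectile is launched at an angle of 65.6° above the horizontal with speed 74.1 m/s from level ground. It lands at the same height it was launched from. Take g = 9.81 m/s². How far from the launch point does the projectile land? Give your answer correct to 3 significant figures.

Components: v_x = 74.1 cos 65.6° = 30.61 m/s, v_y = 74.1 sin 65.6° = 67.48 m/s.
Time of flight (same landing height): t = 2 v_y / g = 2 × 67.48 / 9.81 = 13.76 s.
Range: R = v_x · t = 30.61 × 13.76 = 421 m.

421 m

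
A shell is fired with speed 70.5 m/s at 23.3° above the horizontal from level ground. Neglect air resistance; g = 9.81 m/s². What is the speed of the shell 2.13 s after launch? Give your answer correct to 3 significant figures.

v_x = 70.5 cos 23.3° = 64.75 m/s (constant).
v_y(t) = 70.5 sin 23.3° − g t = 27.89 − 9.81 × 2.13 = 6.995 m/s.
Speed = √(v_x² + v_y²) = √(4193 + 48.93) = 65.1 m/s.

65.1 m/s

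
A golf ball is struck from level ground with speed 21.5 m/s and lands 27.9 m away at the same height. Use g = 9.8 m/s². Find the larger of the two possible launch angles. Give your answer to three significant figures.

Level-ground range: R = v₀² sin(2θ)/g ⇒ sin 2θ = R g / v₀² = 27.9×9.8/21.5² = 0.5915.
2θ = arcsin(0.5915) = 36.26° or 180° − 36.26° = 143.74°.
So θ = 18.1° or θ = 71.9°.

71.9°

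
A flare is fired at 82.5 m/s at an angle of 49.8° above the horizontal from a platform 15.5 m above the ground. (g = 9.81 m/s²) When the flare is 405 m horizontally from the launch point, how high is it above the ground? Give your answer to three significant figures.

v_x = 82.5 cos 49.8° = 53.25 m/s, v_y0 = 82.5 sin 49.8° = 63.01 m/s.
Time to reach x = 405 m: t = x / v_x = 405 / 53.25 = 7.606 s.
y = 15.5 + v_y0 t − ½ g t² = 15.5 + 63.01×7.606 − 4.905×7.606² = 211 m.

211 m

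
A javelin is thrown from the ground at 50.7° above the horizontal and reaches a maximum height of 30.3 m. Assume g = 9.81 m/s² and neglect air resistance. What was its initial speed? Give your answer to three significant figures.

At maximum height v_y = 0, so (v₀ sin θ)² = 2 g H.
v₀ sin 50.7° = √(2 × 9.81 × 30.3) = 24.38 m/s.
v₀ = 24.38 / sin 50.7° = 24.38 / 0.7738 = 31.5 m/s.

31.5 m/s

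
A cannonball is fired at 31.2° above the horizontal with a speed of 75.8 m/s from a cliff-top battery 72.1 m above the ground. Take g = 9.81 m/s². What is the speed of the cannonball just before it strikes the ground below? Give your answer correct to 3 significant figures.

84.6 m/s

v_x = 75.8 cos 31.2° = 64.84 m/s is unchanged throughout.
For the vertical component, v_y² = v_y0² + 2 g h = (39.27)² + 2×9.81×72.1 = 2957, so |v_y| = 54.38 m/s.
Impact speed = √(v_x² + v_y²) = √(4204 + 2957) = 84.6 m/s.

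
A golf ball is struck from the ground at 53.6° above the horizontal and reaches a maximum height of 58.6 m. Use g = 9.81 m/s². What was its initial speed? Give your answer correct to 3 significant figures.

42.1 m/s

At maximum height v_y = 0, so (v₀ sin θ)² = 2 g H.
v₀ sin 53.6° = √(2 × 9.81 × 58.6) = 33.91 m/s.
v₀ = 33.91 / sin 53.6° = 33.91 / 0.8049 = 42.1 m/s.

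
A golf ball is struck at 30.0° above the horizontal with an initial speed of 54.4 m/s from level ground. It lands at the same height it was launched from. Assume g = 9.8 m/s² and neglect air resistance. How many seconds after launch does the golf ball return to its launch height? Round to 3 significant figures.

5.55 s

Vertical component: v_y = 54.4 sin 30.0° = 27.20 m/s.
For a projectile landing at launch height, time of flight is t = 2 v_y / g = 2 × 27.20 / 9.8 = 5.55 s.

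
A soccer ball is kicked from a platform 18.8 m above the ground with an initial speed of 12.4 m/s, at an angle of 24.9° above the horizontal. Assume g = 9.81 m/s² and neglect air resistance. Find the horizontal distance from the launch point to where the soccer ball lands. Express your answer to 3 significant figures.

28.8 m

Components: v_x = 12.4 cos 24.9° = 11.25 m/s, v_y = 12.4 sin 24.9° = 5.221 m/s.
Vertical: 0 = 18.8 + 5.221 t − ½(9.81) t² ⇒ 4.905 t² − 5.221 t − 18.8 = 0.
t = [5.221 + √(27.26 + 368.9)] / 9.810 = 2.561 s.
Horizontal: R = v_x · t = 11.25 × 2.561 = 28.8 m.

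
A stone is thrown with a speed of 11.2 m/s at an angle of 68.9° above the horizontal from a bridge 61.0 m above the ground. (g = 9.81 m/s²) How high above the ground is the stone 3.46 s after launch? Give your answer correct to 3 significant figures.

v_y0 = 11.2 sin 68.9° = 10.45 m/s.
y(t) = 61.0 + v_y0 t − ½ g t² = 61.0 + 10.45×3.46 − ½×9.81×3.46² = 38.4 m.

38.4 m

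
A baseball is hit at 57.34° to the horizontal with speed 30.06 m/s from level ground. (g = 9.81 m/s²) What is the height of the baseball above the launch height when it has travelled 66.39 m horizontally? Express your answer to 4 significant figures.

v_x = 30.06 cos 57.34° = 16.222 m/s, v_y0 = 30.06 sin 57.34° = 25.307 m/s.
Time to reach x = 66.39 m: t = x / v_x = 66.39 / 16.222 = 4.0926 s.
y = v_y0 t − ½ g t² = 25.307×4.0926 − 4.905×4.0926² = 21.42 m.

21.42 m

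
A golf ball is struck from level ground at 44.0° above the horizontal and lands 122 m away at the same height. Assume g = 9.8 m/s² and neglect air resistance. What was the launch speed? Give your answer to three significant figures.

34.6 m/s

On level ground, R = v₀² sin(2θ) / g, so v₀ = √(R g / sin 2θ).
sin(2 × 44.0°) = 0.9994.
v₀ = √(122 × 9.8 / 0.9994) = √1196 = 34.6 m/s.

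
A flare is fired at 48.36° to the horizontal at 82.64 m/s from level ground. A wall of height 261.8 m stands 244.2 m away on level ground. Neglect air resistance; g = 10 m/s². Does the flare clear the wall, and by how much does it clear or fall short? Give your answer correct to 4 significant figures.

v_x = 82.64 cos 48.36° = 54.910 m/s; v_y0 = 82.64 sin 48.36° = 61.760 m/s.
Time to reach the wall: t = 244.2 / 54.910 = 4.4473 s.
Height at that point: y = 61.760×4.4473 − 5.000×4.4473² = 175.77 m.
That is 261.8 − 175.77 = 86.03 m below the top of the wall, so the flare does not clear it.

No — it falls 86.03 m short of clearing the wall.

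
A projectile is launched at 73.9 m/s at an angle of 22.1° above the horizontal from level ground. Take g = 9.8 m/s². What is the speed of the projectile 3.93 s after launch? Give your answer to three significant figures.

69.3 m/s

v_x = 73.9 cos 22.1° = 68.47 m/s (constant).
v_y(t) = 73.9 sin 22.1° − g t = 27.80 − 9.8 × 3.93 = -10.71 m/s.
Speed = √(v_x² + v_y²) = √(4688 + 114.7) = 69.3 m/s.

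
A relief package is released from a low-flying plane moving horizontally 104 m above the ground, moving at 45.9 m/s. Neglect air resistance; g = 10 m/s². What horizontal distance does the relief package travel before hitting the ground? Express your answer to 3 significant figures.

209 m

Initial vertical velocity is zero, so the fall time comes from h = ½ g t²: t = √(2 × 104 / 10) = 4.561 s.
Horizontal motion is uniform at 45.9 m/s, so x = 45.9 × 4.561 = 209 m.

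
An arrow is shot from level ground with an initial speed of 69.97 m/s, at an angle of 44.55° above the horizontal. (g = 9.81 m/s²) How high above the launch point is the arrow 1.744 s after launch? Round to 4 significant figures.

70.69 m

v_y0 = 69.97 sin 44.55° = 49.086 m/s.
y(t) = v_y0 t − ½ g t² = 49.086×1.744 − 4.905×1.744² = 70.69 m.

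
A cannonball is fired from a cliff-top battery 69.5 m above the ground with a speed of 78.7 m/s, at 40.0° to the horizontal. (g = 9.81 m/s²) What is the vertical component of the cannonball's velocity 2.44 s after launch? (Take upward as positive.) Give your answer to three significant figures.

Initial vertical component: v_y0 = 78.7 sin 40.0° = 50.59 m/s.
v_y(t) = v_y0 − g t = 50.59 − 9.81 × 2.44 = 26.7 m/s.

26.7 m/s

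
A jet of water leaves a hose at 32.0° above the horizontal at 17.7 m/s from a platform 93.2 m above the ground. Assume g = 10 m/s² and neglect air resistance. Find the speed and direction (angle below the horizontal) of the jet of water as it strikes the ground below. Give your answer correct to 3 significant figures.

v_x = 17.7 cos 32.0° = 15.01 m/s (constant).
|v_y| at impact = √((9.380)² + 2×10×93.2) = 44.18 m/s.
Speed = √(15.01² + 44.18²) = 46.7 m/s; angle = arctan(44.18/15.01) = 71.2° below horizontal.

46.7 m/s at 71.2° below the horizontal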